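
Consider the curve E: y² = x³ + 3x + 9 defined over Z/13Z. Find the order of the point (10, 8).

2P: tangent at (10, 8): λ = (3·10² + 3)/(2·8) ≡ 4/3. 3⁻¹ ≡ 9 (mod 13), so λ ≡ 4·9 ≡ 10.
  x = λ² - 10 - 10 = 100 - 20 ≡ 2; y = λ·(10 - 2) - 8 ≡ 7. → (2, 7)
3P: (2, 7) + (10, 8). λ = (8 - 7)/(10 - 2) ≡ 1/8 mod 13. 8⁻¹ ≡ 5 (mod 13), so λ ≡ 5.
  x = λ² - 2 - 10 = 25 - 12 ≡ 0; y = λ·(2 - 0) - 7 ≡ 3. → (0, 3)
4P: (0, 3) + (10, 8). λ = (8 - 3)/(10 - 0) ≡ 5/10 mod 13. 10⁻¹ ≡ 4 (mod 13), so λ ≡ 7.
  x = λ² - 0 - 10 = 49 - 10 ≡ 0; y = λ·(0 - 0) - 3 ≡ 10. → (0, 10)
5P: (0, 10) + (10, 8). λ = (8 - 10)/(10 - 0) ≡ 11/10 mod 13. 10⁻¹ ≡ 4 (mod 13) since 10·4 = 40 ≡ 1, so λ ≡ 5.
  x = λ² - 0 - 10 = 25 - 10 ≡ 2; y = λ·(0 - 2) - 10 ≡ 6. → (2, 6)
6P: (2, 6) + (10, 8). λ = (8 - 6)/(10 - 2) ≡ 2/8 mod 13. 8⁻¹ ≡ 5 (mod 13) since 8·5 = 40 ≡ 1, so λ ≡ 10.
  x = λ² - 2 - 10 = 100 - 12 ≡ 10; y = λ·(2 - 10) - 6 ≡ 5. → (10, 5)
7P: (10, 5) + (10, 8): same x and y₁ ≡ -y₂, so the sum is O.
7P = O, so the order is 7.

7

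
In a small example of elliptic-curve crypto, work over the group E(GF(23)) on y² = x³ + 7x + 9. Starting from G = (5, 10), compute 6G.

Double-and-add on 6 = (110)₂. Start with G = (5, 10) for the leading 1-bit.
double: tangent at (5, 10): λ = (3·5² + 7)/(2·10) ≡ 13/20. 20⁻¹ ≡ 15 (mod 23) since 20·15 = 300 ≡ 1, so λ ≡ 13·15 ≡ 11.
  x = λ² - 5 - 5 = 121 - 10 ≡ 19; y = λ·(5 - 19) - 10 ≡ 20. → (19, 20)
add G: (19, 20) + (5, 10). λ = (10 - 20)/(5 - 19) ≡ 13/9 mod 23. 9⁻¹ ≡ 18 (mod 23) since 9·18 = 162 ≡ 1, so λ ≡ 4.
  x = λ² - 19 - 5 = 16 - 24 ≡ 15; y = λ·(19 - 15) - 20 ≡ 19. → (15, 19)
double: tangent at (15, 19): λ = (3·15² + 7)/(2·19) ≡ 15/15. 15⁻¹ ≡ 20 (mod 23), so λ ≡ 15·20 ≡ 1.
  x = λ² - 15 - 15 = 1 - 30 ≡ 17; y = λ·(15 - 17) - 19 ≡ 2. → (17, 2)

(17, 2)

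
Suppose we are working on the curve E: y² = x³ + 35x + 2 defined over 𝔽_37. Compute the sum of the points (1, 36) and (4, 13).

(25, 0)

(1, 36) + (4, 13). λ = (13 - 36)/(4 - 1) ≡ 14/3 mod 37. 3⁻¹ ≡ 25 (mod 37), so λ ≡ 17.
  x = λ² - 1 - 4 = 289 - 5 ≡ 25; y = λ·(1 - 25) - 36 ≡ 0. → (25, 0)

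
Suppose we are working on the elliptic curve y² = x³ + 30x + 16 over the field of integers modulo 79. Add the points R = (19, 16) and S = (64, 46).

(19, 16) + (64, 46). λ = (46 - 16)/(64 - 19) ≡ 30/45 mod 79. 45⁻¹ ≡ 72 (mod 79) since 45·72 = 3240 ≡ 1, so λ ≡ 27.
  x = λ² - 19 - 64 = 729 - 83 ≡ 14; y = λ·(19 - 14) - 16 ≡ 40. → (14, 40)

(14, 40)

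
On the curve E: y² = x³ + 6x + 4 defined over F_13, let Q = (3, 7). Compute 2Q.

tangent at (3, 7): λ = (3·3² + 6)/(2·7) ≡ 7/1. 1⁻¹ ≡ 1 (mod 13) since 1·1 = 1 ≡ 1, so λ ≡ 7·1 ≡ 7.
  x = λ² - 3 - 3 = 49 - 6 ≡ 4; y = λ·(3 - 4) - 7 ≡ 12. → (4, 12)

(4, 12)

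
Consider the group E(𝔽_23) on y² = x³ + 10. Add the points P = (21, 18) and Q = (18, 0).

(20, 11)

(21, 18) + (18, 0). λ = (0 - 18)/(18 - 21) ≡ 5/20 mod 23. 20⁻¹ ≡ 15 (mod 23), so λ ≡ 6.
  x = λ² - 21 - 18 = 36 - 39 ≡ 20; y = λ·(21 - 20) - 18 ≡ 11. → (20, 11)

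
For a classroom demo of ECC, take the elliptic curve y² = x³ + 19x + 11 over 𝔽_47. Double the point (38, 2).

(43, 23)

tangent at (38, 2): λ = (3·38² + 19)/(2·2) ≡ 27/4. 4⁻¹ ≡ 12 (mod 47) since 4·12 = 48 ≡ 1, so λ ≡ 27·12 ≡ 42.
  x = λ² - 38 - 38 = 1764 - 76 ≡ 43; y = λ·(38 - 43) - 2 ≡ 23. → (43, 23)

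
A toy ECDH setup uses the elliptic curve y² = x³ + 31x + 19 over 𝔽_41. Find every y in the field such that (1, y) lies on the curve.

x³ + 31x + 19 = 51 ≡ 10 (mod 41).
Square roots of 10 mod 41: 16 and 25 (since 16² = 256 ≡ 10).

16, 25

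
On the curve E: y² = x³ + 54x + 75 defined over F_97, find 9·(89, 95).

Write Q = (89, 95).
Double-and-add on 9 = (1001)₂. Start with Q = (89, 95) for the leading 1-bit.
double: tangent at (89, 95): λ = (3·89² + 54)/(2·95) ≡ 52/93. 93⁻¹ ≡ 24 (mod 97), so λ ≡ 52·24 ≡ 84.
  x = λ² - 89 - 89 = 7056 - 178 ≡ 88; y = λ·(89 - 88) - 95 ≡ 86. → (88, 86)
double: tangent at (88, 86): λ = (3·88² + 54)/(2·86) ≡ 6/75. 75⁻¹ ≡ 22 (mod 97) since 75·22 = 1650 ≡ 1, so λ ≡ 6·22 ≡ 35.
  x = λ² - 88 - 88 = 1225 - 176 ≡ 79; y = λ·(88 - 79) - 86 ≡ 35. → (79, 35)
double: tangent at (79, 35): λ = (3·79² + 54)/(2·35) ≡ 56/70. 70⁻¹ ≡ 79 (mod 97), so λ ≡ 56·79 ≡ 59.
  x = λ² - 79 - 79 = 3481 - 158 ≡ 25; y = λ·(79 - 25) - 35 ≡ 47. → (25, 47)
add Q: (25, 47) + (89, 95). λ = (95 - 47)/(89 - 25) ≡ 48/64 mod 97. 64⁻¹ ≡ 47 (mod 97), so λ ≡ 25.
  x = λ² - 25 - 89 = 625 - 114 ≡ 26; y = λ·(25 - 26) - 47 ≡ 25. → (26, 25)

(26, 25)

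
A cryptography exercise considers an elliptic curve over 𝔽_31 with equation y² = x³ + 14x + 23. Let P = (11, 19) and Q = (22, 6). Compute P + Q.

(14, 24)

(11, 19) + (22, 6). λ = (6 - 19)/(22 - 11) ≡ 18/11 mod 31. 11⁻¹ ≡ 17 (mod 31) since 11·17 = 187 ≡ 1, so λ ≡ 27.
  x = λ² - 11 - 22 = 729 - 33 ≡ 14; y = λ·(11 - 14) - 19 ≡ 24. → (14, 24)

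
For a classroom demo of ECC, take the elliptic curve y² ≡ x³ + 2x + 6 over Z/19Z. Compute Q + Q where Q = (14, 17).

tangent at (14, 17): λ = (3·14² + 2)/(2·17) ≡ 1/15. 15⁻¹ ≡ 14 (mod 19) since 15·14 = 210 ≡ 1, so λ ≡ 1·14 ≡ 14.
  x = λ² - 14 - 14 = 196 - 28 ≡ 16; y = λ·(14 - 16) - 17 ≡ 12. → (16, 12)

(16, 12)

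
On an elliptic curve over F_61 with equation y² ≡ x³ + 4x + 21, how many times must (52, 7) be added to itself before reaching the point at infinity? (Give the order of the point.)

6

2P: tangent at (52, 7): λ = (3·52² + 4)/(2·7) ≡ 3/14. 14⁻¹ ≡ 48 (mod 61), so λ ≡ 3·48 ≡ 22.
  x = λ² - 52 - 52 = 484 - 104 ≡ 14; y = λ·(52 - 14) - 7 ≡ 36. → (14, 36)
3P: (14, 36) + (52, 7). λ = (7 - 36)/(52 - 14) ≡ 32/38 mod 61. 38⁻¹ ≡ 53 (mod 61), so λ ≡ 49.
  x = λ² - 14 - 52 = 2401 - 66 ≡ 17; y = λ·(14 - 17) - 36 ≡ 0. → (17, 0)
4P: (17, 0) + (52, 7). λ = (7 - 0)/(52 - 17) ≡ 7/35 mod 61. 35⁻¹ ≡ 7 (mod 61), so λ ≡ 49.
  x = λ² - 17 - 52 = 2401 - 69 ≡ 14; y = λ·(17 - 14) - 0 ≡ 25. → (14, 25)
5P: (14, 25) + (52, 7). λ = (7 - 25)/(52 - 14) ≡ 43/38 mod 61. 38⁻¹ ≡ 53 (mod 61) since 38·53 = 2014 ≡ 1, so λ ≡ 22.
  x = λ² - 14 - 52 = 484 - 66 ≡ 52; y = λ·(14 - 52) - 25 ≡ 54. → (52, 54)
6P: (52, 54) + (52, 7): same x and y₁ ≡ -y₂, so the sum is the point at infinity.
6P = the point at infinity, so the order is 6.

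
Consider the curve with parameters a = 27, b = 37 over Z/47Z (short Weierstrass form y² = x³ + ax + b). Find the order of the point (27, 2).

2P: tangent at (27, 2): λ = (3·27² + 27)/(2·2) ≡ 5/4. 4⁻¹ ≡ 12 (mod 47), so λ ≡ 5·12 ≡ 13.
  x = λ² - 27 - 27 = 169 - 54 ≡ 21; y = λ·(27 - 21) - 2 ≡ 29. → (21, 29)
3P: (21, 29) + (27, 2). λ = (2 - 29)/(27 - 21) ≡ 20/6 mod 47. 6⁻¹ ≡ 8 (mod 47), so λ ≡ 19.
  x = λ² - 21 - 27 = 361 - 48 ≡ 31; y = λ·(21 - 31) - 29 ≡ 16. → (31, 16)
4P: (31, 16) + (27, 2). λ = (2 - 16)/(27 - 31) ≡ 33/43 mod 47. 43⁻¹ ≡ 35 (mod 47), so λ ≡ 27.
  x = λ² - 31 - 27 = 729 - 58 ≡ 13; y = λ·(31 - 13) - 16 ≡ 0. → (13, 0)
5P: (13, 0) + (27, 2). λ = (2 - 0)/(27 - 13) ≡ 2/14 mod 47. 14⁻¹ ≡ 37 (mod 47), so λ ≡ 27.
  x = λ² - 13 - 27 = 729 - 40 ≡ 31; y = λ·(13 - 31) - 0 ≡ 31. → (31, 31)
6P: (31, 31) + (27, 2). λ = (2 - 31)/(27 - 31) ≡ 18/43 mod 47. 43⁻¹ ≡ 35 (mod 47) since 43·35 = 1505 ≡ 1, so λ ≡ 19.
  x = λ² - 31 - 27 = 361 - 58 ≡ 21; y = λ·(31 - 21) - 31 ≡ 18. → (21, 18)
7P: (21, 18) + (27, 2). λ = (2 - 18)/(27 - 21) ≡ 31/6 mod 47. 6⁻¹ ≡ 8 (mod 47) since 6·8 = 48 ≡ 1, so λ ≡ 13.
  x = λ² - 21 - 27 = 169 - 48 ≡ 27; y = λ·(21 - 27) - 18 ≡ 45. → (27, 45)
8P: (27, 45) + (27, 2): same x and y₁ ≡ -y₂, so the sum is the point at infinity.
8P = the point at infinity, so the order is 8.

8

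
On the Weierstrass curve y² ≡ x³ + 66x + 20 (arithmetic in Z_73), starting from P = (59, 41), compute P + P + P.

(51, 44)

Repeated addition: build up to 3P.
2P: tangent at (59, 41): λ = (3·59² + 66)/(2·41) ≡ 70/9. 9⁻¹ ≡ 65 (mod 73) since 9·65 = 585 ≡ 1, so λ ≡ 70·65 ≡ 24.
  x = λ² - 59 - 59 = 576 - 118 ≡ 20; y = λ·(59 - 20) - 41 ≡ 19. → (20, 19)
3P: (20, 19) + (59, 41). λ = (41 - 19)/(59 - 20) ≡ 22/39 mod 73. 39⁻¹ ≡ 15 (mod 73), so λ ≡ 38.
  x = λ² - 20 - 59 = 1444 - 79 ≡ 51; y = λ·(20 - 51) - 19 ≡ 44. → (51, 44)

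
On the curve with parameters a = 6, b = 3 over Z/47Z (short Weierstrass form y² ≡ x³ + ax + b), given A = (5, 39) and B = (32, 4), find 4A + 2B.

First 4A:
Repeated addition: build up to 4A.
2A: tangent at (5, 39): λ = (3·5² + 6)/(2·39) ≡ 34/31. 31⁻¹ ≡ 44 (mod 47), so λ ≡ 34·44 ≡ 39.
  x = λ² - 5 - 5 = 1521 - 10 ≡ 7; y = λ·(5 - 7) - 39 ≡ 24. → (7, 24)
3A: (7, 24) + (5, 39). λ = (39 - 24)/(5 - 7) ≡ 15/45 mod 47. 45⁻¹ ≡ 23 (mod 47), so λ ≡ 16.
  x = λ² - 7 - 5 = 256 - 12 ≡ 9; y = λ·(7 - 9) - 24 ≡ 38. → (9, 38)
4A: (9, 38) + (5, 39). λ = (39 - 38)/(5 - 9) ≡ 1/43 mod 47. 43⁻¹ ≡ 35 (mod 47), so λ ≡ 35.
  x = λ² - 9 - 5 = 1225 - 14 ≡ 36; y = λ·(9 - 36) - 38 ≡ 4. → (36, 4)
4A = (36, 4).
Next 2B:
Repeated addition: build up to 2B.
2B: tangent at (32, 4): λ = (3·32² + 6)/(2·4) ≡ 23/8. 8⁻¹ ≡ 6 (mod 47), so λ ≡ 23·6 ≡ 44.
  x = λ² - 32 - 32 = 1936 - 64 ≡ 39; y = λ·(32 - 39) - 4 ≡ 17. → (39, 17)
2B = (39, 17).
Finally 4A + 2B:
(36, 4) + (39, 17). λ = (17 - 4)/(39 - 36) ≡ 13/3 mod 47. 3⁻¹ ≡ 16 (mod 47), so λ ≡ 20.
  x = λ² - 36 - 39 = 400 - 75 ≡ 43; y = λ·(36 - 43) - 4 ≡ 44. → (43, 44)

(43, 44)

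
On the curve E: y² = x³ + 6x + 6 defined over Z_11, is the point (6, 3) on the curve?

no

y² = 3² ≡ 9; x³ + 6x + 6 = 258 ≡ 5 (mod 11). 9 ≠ 5.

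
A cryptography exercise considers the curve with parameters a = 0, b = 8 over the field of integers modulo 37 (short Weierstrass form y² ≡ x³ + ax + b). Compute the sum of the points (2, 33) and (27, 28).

(2, 33) + (27, 28). λ = (28 - 33)/(27 - 2) ≡ 32/25 mod 37. 25⁻¹ ≡ 3 (mod 37), so λ ≡ 22.
  x = λ² - 2 - 27 = 484 - 29 ≡ 11; y = λ·(2 - 11) - 33 ≡ 28. → (11, 28)

(11, 28)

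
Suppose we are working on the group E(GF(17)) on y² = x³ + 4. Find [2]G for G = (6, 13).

(13, 5)

tangent at (6, 13): λ = (3·6² + 0)/(2·13) ≡ 6/9. 9⁻¹ ≡ 2 (mod 17), so λ ≡ 6·2 ≡ 12.
  x = λ² - 6 - 6 = 144 - 12 ≡ 13; y = λ·(6 - 13) - 13 ≡ 5. → (13, 5)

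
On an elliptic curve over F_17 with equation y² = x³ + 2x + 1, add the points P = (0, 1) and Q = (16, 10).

(14, 6)

(0, 1) + (16, 10). λ = (10 - 1)/(16 - 0) ≡ 9/16 mod 17. 16⁻¹ ≡ 16 (mod 17), so λ ≡ 8.
  x = λ² - 0 - 16 = 64 - 16 ≡ 14; y = λ·(0 - 14) - 1 ≡ 6. → (14, 6)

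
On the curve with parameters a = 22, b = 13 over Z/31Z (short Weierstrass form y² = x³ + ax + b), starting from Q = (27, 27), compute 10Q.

Repeated addition: build up to 10Q.
2Q: tangent at (27, 27): λ = (3·27² + 22)/(2·27) ≡ 8/23. 23⁻¹ ≡ 27 (mod 31) since 23·27 = 621 ≡ 1, so λ ≡ 8·27 ≡ 30.
  x = λ² - 27 - 27 = 900 - 54 ≡ 9; y = λ·(27 - 9) - 27 ≡ 17. → (9, 17)
3Q: (9, 17) + (27, 27). λ = (27 - 17)/(27 - 9) ≡ 10/18 mod 31. 18⁻¹ ≡ 19 (mod 31) since 18·19 = 342 ≡ 1, so λ ≡ 4.
  x = λ² - 9 - 27 = 16 - 36 ≡ 11; y = λ·(9 - 11) - 17 ≡ 6. → (11, 6)
4Q: (11, 6) + (27, 27). λ = (27 - 6)/(27 - 11) ≡ 21/16 mod 31. 16⁻¹ ≡ 2 (mod 31), so λ ≡ 11.
  x = λ² - 11 - 27 = 121 - 38 ≡ 21; y = λ·(11 - 21) - 6 ≡ 8. → (21, 8)
5Q: (21, 8) + (27, 27). λ = (27 - 8)/(27 - 21) ≡ 19/6 mod 31. 6⁻¹ ≡ 26 (mod 31), so λ ≡ 29.
  x = λ² - 21 - 27 = 841 - 48 ≡ 18; y = λ·(21 - 18) - 8 ≡ 17. → (18, 17)
6Q: (18, 17) + (27, 27). λ = (27 - 17)/(27 - 18) ≡ 10/9 mod 31. 9⁻¹ ≡ 7 (mod 31) since 9·7 = 63 ≡ 1, so λ ≡ 8.
  x = λ² - 18 - 27 = 64 - 45 ≡ 19; y = λ·(18 - 19) - 17 ≡ 6. → (19, 6)
7Q: (19, 6) + (27, 27). λ = (27 - 6)/(27 - 19) ≡ 21/8 mod 31. 8⁻¹ ≡ 4 (mod 31), so λ ≡ 22.
  x = λ² - 19 - 27 = 484 - 46 ≡ 4; y = λ·(19 - 4) - 6 ≡ 14. → (4, 14)
8Q: (4, 14) + (27, 27). λ = (27 - 14)/(27 - 4) ≡ 13/23 mod 31. 23⁻¹ ≡ 27 (mod 31) since 23·27 = 621 ≡ 1, so λ ≡ 10.
  x = λ² - 4 - 27 = 100 - 31 ≡ 7; y = λ·(4 - 7) - 14 ≡ 18. → (7, 18)
9Q: (7, 18) + (27, 27). λ = (27 - 18)/(27 - 7) ≡ 9/20 mod 31. 20⁻¹ ≡ 14 (mod 31) since 20·14 = 280 ≡ 1, so λ ≡ 2.
  x = λ² - 7 - 27 = 4 - 34 ≡ 1; y = λ·(7 - 1) - 18 ≡ 25. → (1, 25)
10Q: (1, 25) + (27, 27). λ = (27 - 25)/(27 - 1) ≡ 2/26 mod 31. 26⁻¹ ≡ 6 (mod 31), so λ ≡ 12.
  x = λ² - 1 - 27 = 144 - 28 ≡ 23; y = λ·(1 - 23) - 25 ≡ 21. → (23, 21)

(23, 21)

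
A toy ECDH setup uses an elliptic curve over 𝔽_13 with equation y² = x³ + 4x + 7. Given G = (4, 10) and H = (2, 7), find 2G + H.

First 2G:
Repeated addition: build up to 2G.
2G: tangent at (4, 10): λ = (3·4² + 4)/(2·10) ≡ 0/7. 7⁻¹ ≡ 2 (mod 13) since 7·2 = 14 ≡ 1, so λ ≡ 0·2 ≡ 0.
  x = λ² - 4 - 4 = 0 - 8 ≡ 5; y = λ·(4 - 5) - 10 ≡ 3. → (5, 3)
2G = (5, 3).
Finally 2G + H:
(5, 3) + (2, 7). λ = (7 - 3)/(2 - 5) ≡ 4/10 mod 13. 10⁻¹ ≡ 4 (mod 13), so λ ≡ 3.
  x = λ² - 5 - 2 = 9 - 7 ≡ 2; y = λ·(5 - 2) - 3 ≡ 6. → (2, 6)

(2, 6)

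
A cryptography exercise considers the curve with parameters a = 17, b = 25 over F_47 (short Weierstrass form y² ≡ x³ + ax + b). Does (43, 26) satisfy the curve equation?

y² = 26² ≡ 18; x³ + 17x + 25 = 80263 ≡ 34 (mod 47). 18 ≠ 34.

no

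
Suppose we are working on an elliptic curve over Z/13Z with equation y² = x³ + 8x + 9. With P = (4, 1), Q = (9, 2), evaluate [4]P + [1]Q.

O

First 4P:
Double-and-add on 4 = (100)₂. Start with P = (4, 1) for the leading 1-bit.
double: tangent at (4, 1): λ = (3·4² + 8)/(2·1) ≡ 4/2. 2⁻¹ ≡ 7 (mod 13) since 2·7 = 14 ≡ 1, so λ ≡ 4·7 ≡ 2.
  x = λ² - 4 - 4 = 4 - 8 ≡ 9; y = λ·(4 - 9) - 1 ≡ 2. → (9, 2)
double: tangent at (9, 2): λ = (3·9² + 8)/(2·2) ≡ 4/4. 4⁻¹ ≡ 10 (mod 13) since 4·10 = 40 ≡ 1, so λ ≡ 4·10 ≡ 1.
  x = λ² - 9 - 9 = 1 - 18 ≡ 9; y = λ·(9 - 9) - 2 ≡ 11. → (9, 11)
4P = (9, 11).
Finally 4P + Q:
(9, 11) + (9, 2): same x and y₁ ≡ -y₂, so the sum is O.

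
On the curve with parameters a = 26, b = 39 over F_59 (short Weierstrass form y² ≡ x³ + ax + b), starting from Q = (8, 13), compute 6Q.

Repeated addition: build up to 6Q.
2Q: tangent at (8, 13): λ = (3·8² + 26)/(2·13) ≡ 41/26. 26⁻¹ ≡ 25 (mod 59), so λ ≡ 41·25 ≡ 22.
  x = λ² - 8 - 8 = 484 - 16 ≡ 55; y = λ·(8 - 55) - 13 ≡ 15. → (55, 15)
3Q: (55, 15) + (8, 13). λ = (13 - 15)/(8 - 55) ≡ 57/12 mod 59. 12⁻¹ ≡ 5 (mod 59) since 12·5 = 60 ≡ 1, so λ ≡ 49.
  x = λ² - 55 - 8 = 2401 - 63 ≡ 37; y = λ·(55 - 37) - 15 ≡ 41. → (37, 41)
4Q: (37, 41) + (8, 13). λ = (13 - 41)/(8 - 37) ≡ 31/30 mod 59. 30⁻¹ ≡ 2 (mod 59), so λ ≡ 3.
  x = λ² - 37 - 8 = 9 - 45 ≡ 23; y = λ·(37 - 23) - 41 ≡ 1. → (23, 1)
5Q: (23, 1) + (8, 13). λ = (13 - 1)/(8 - 23) ≡ 12/44 mod 59. 44⁻¹ ≡ 55 (mod 59), so λ ≡ 11.
  x = λ² - 23 - 8 = 121 - 31 ≡ 31; y = λ·(23 - 31) - 1 ≡ 29. → (31, 29)
6Q: (31, 29) + (8, 13). λ = (13 - 29)/(8 - 31) ≡ 43/36 mod 59. 36⁻¹ ≡ 41 (mod 59) since 36·41 = 1476 ≡ 1, so λ ≡ 52.
  x = λ² - 31 - 8 = 2704 - 39 ≡ 10; y = λ·(31 - 10) - 29 ≡ 1. → (10, 1)

(10, 1)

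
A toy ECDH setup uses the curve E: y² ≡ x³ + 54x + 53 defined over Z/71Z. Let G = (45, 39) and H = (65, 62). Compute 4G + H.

First 4G:
Double-and-add on 4 = (100)₂. Start with G = (45, 39) for the leading 1-bit.
double: tangent at (45, 39): λ = (3·45² + 54)/(2·39) ≡ 23/7. 7⁻¹ ≡ 61 (mod 71), so λ ≡ 23·61 ≡ 54.
  x = λ² - 45 - 45 = 2916 - 90 ≡ 57; y = λ·(45 - 57) - 39 ≡ 23. → (57, 23)
double: tangent at (57, 23): λ = (3·57² + 54)/(2·23) ≡ 3/46. 46⁻¹ ≡ 17 (mod 71) since 46·17 = 782 ≡ 1, so λ ≡ 3·17 ≡ 51.
  x = λ² - 57 - 57 = 2601 - 114 ≡ 2; y = λ·(57 - 2) - 23 ≡ 13. → (2, 13)
4G = (2, 13).
Finally 4G + H:
(2, 13) + (65, 62). λ = (62 - 13)/(65 - 2) ≡ 49/63 mod 71. 63⁻¹ ≡ 62 (mod 71) since 63·62 = 3906 ≡ 1, so λ ≡ 56.
  x = λ² - 2 - 65 = 3136 - 67 ≡ 16; y = λ·(2 - 16) - 13 ≡ 55. → (16, 55)

(16, 55)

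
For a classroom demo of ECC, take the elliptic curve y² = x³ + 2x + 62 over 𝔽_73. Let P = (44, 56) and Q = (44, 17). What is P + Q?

O

The two points share x = 44 and their y-coordinates satisfy 56 + 17 ≡ 0 (mod 73), so they are inverses. Their sum is O.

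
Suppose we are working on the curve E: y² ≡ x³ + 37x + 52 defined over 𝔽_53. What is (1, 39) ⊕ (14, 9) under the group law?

(1, 39) + (14, 9). λ = (9 - 39)/(14 - 1) ≡ 23/13 mod 53. 13⁻¹ ≡ 49 (mod 53), so λ ≡ 14.
  x = λ² - 1 - 14 = 196 - 15 ≡ 22; y = λ·(1 - 22) - 39 ≡ 38. → (22, 38)

(22, 38)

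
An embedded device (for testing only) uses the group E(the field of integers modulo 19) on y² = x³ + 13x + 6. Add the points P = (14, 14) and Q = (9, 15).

(14, 14) + (9, 15). λ = (15 - 14)/(9 - 14) ≡ 1/14 mod 19. 14⁻¹ ≡ 15 (mod 19), so λ ≡ 15.
  x = λ² - 14 - 9 = 225 - 23 ≡ 12; y = λ·(14 - 12) - 14 ≡ 16. → (12, 16)

(12, 16)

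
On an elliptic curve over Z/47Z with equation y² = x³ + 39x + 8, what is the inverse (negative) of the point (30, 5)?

-(30, 5) = (30, -5 mod 47) = (30, 42).

(30, 42)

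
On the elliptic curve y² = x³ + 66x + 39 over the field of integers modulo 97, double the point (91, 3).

(77, 15)

tangent at (91, 3): λ = (3·91² + 66)/(2·3) ≡ 77/6. 6⁻¹ ≡ 81 (mod 97), so λ ≡ 77·81 ≡ 29.
  x = λ² - 91 - 91 = 841 - 182 ≡ 77; y = λ·(91 - 77) - 3 ≡ 15. → (77, 15)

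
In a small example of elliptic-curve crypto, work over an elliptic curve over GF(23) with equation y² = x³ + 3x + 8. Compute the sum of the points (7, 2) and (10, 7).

(7, 2) + (10, 7). λ = (7 - 2)/(10 - 7) ≡ 5/3 mod 23. 3⁻¹ ≡ 8 (mod 23), so λ ≡ 17.
  x = λ² - 7 - 10 = 289 - 17 ≡ 19; y = λ·(7 - 19) - 2 ≡ 1. → (19, 1)

(19, 1)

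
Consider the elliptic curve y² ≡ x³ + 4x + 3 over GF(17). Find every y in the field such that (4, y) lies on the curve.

x³ + 4x + 3 = 83 ≡ 15 (mod 17).
Square roots of 15 mod 17: 7 and 10 (since 7² = 49 ≡ 15).

7, 10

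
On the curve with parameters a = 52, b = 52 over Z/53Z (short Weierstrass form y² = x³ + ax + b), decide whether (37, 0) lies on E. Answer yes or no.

yes

y² = 0² ≡ 0; x³ + 52x + 52 = 52629 ≡ 0 (mod 53). 0 = 0.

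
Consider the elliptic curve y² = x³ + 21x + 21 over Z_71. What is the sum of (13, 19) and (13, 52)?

O

The two points share x = 13 and their y-coordinates satisfy 19 + 52 ≡ 0 (mod 71), so they are inverses. Their sum is 𝒪.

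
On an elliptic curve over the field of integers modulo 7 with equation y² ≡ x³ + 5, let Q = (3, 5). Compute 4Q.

Repeated addition: build up to 4Q.
2Q: tangent at (3, 5): λ = (3·3² + 0)/(2·5) ≡ 6/3. 3⁻¹ ≡ 5 (mod 7) since 3·5 = 15 ≡ 1, so λ ≡ 6·5 ≡ 2.
  x = λ² - 3 - 3 = 4 - 6 ≡ 5; y = λ·(3 - 5) - 5 ≡ 5. → (5, 5)
3Q: (5, 5) + (3, 5). λ = (5 - 5)/(3 - 5) ≡ 0/5 mod 7. 5⁻¹ ≡ 3 (mod 7), so λ ≡ 0.
  x = λ² - 5 - 3 = 0 - 8 ≡ 6; y = λ·(5 - 6) - 5 ≡ 2. → (6, 2)
4Q: (6, 2) + (3, 5). λ = (5 - 2)/(3 - 6) ≡ 3/4 mod 7. 4⁻¹ ≡ 2 (mod 7), so λ ≡ 6.
  x = λ² - 6 - 3 = 36 - 9 ≡ 6; y = λ·(6 - 6) - 2 ≡ 5. → (6, 5)

(6, 5)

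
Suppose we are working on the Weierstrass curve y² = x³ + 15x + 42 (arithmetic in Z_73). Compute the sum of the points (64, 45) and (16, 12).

(64, 45) + (16, 12). λ = (12 - 45)/(16 - 64) ≡ 40/25 mod 73. 25⁻¹ ≡ 38 (mod 73) since 25·38 = 950 ≡ 1, so λ ≡ 60.
  x = λ² - 64 - 16 = 3600 - 80 ≡ 16; y = λ·(64 - 16) - 45 ≡ 61. → (16, 61)

(16, 61)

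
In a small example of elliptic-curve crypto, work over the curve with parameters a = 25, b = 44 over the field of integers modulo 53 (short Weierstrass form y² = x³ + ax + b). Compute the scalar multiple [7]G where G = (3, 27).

Repeated addition: build up to 7G.
2G: tangent at (3, 27): λ = (3·3² + 25)/(2·27) ≡ 52/1. 1⁻¹ ≡ 1 (mod 53) since 1·1 = 1 ≡ 1, so λ ≡ 52·1 ≡ 52.
  x = λ² - 3 - 3 = 2704 - 6 ≡ 48; y = λ·(3 - 48) - 27 ≡ 18. → (48, 18)
3G: (48, 18) + (3, 27). λ = (27 - 18)/(3 - 48) ≡ 9/8 mod 53. 8⁻¹ ≡ 20 (mod 53), so λ ≡ 21.
  x = λ² - 48 - 3 = 441 - 51 ≡ 19; y = λ·(48 - 19) - 18 ≡ 8. → (19, 8)
4G: (19, 8) + (3, 27). λ = (27 - 8)/(3 - 19) ≡ 19/37 mod 53. 37⁻¹ ≡ 43 (mod 53), so λ ≡ 22.
  x = λ² - 19 - 3 = 484 - 22 ≡ 38; y = λ·(19 - 38) - 8 ≡ 51. → (38, 51)
5G: (38, 51) + (3, 27). λ = (27 - 51)/(3 - 38) ≡ 29/18 mod 53. 18⁻¹ ≡ 3 (mod 53) since 18·3 = 54 ≡ 1, so λ ≡ 34.
  x = λ² - 38 - 3 = 1156 - 41 ≡ 2; y = λ·(38 - 2) - 51 ≡ 7. → (2, 7)
6G: (2, 7) + (3, 27). λ = (27 - 7)/(3 - 2) ≡ 20/1 mod 53. 1⁻¹ ≡ 1 (mod 53), so λ ≡ 20.
  x = λ² - 2 - 3 = 400 - 5 ≡ 24; y = λ·(2 - 24) - 7 ≡ 30. → (24, 30)
7G: (24, 30) + (3, 27). λ = (27 - 30)/(3 - 24) ≡ 50/32 mod 53. 32⁻¹ ≡ 5 (mod 53), so λ ≡ 38.
  x = λ² - 24 - 3 = 1444 - 27 ≡ 39; y = λ·(24 - 39) - 30 ≡ 36. → (39, 36)

(39, 36)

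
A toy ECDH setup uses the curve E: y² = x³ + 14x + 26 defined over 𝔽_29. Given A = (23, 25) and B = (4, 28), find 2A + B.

(6, 6)

First 2A:
Repeated addition: build up to 2A.
2A: tangent at (23, 25): λ = (3·23² + 14)/(2·25) ≡ 6/21. 21⁻¹ ≡ 18 (mod 29) since 21·18 = 378 ≡ 1, so λ ≡ 6·18 ≡ 21.
  x = λ² - 23 - 23 = 441 - 46 ≡ 18; y = λ·(23 - 18) - 25 ≡ 22. → (18, 22)
2A = (18, 22).
Finally 2A + B:
(18, 22) + (4, 28). λ = (28 - 22)/(4 - 18) ≡ 6/15 mod 29. 15⁻¹ ≡ 2 (mod 29), so λ ≡ 12.
  x = λ² - 18 - 4 = 144 - 22 ≡ 6; y = λ·(18 - 6) - 22 ≡ 6. → (6, 6)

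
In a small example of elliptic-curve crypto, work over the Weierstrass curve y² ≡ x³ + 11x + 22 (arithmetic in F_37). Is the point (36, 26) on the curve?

y² = 26² ≡ 10; x³ + 11x + 22 = 47074 ≡ 10 (mod 37). 10 = 10.

yes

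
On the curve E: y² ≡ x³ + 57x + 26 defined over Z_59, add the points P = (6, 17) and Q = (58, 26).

(40, 52)

(6, 17) + (58, 26). λ = (26 - 17)/(58 - 6) ≡ 9/52 mod 59. 52⁻¹ ≡ 42 (mod 59) since 52·42 = 2184 ≡ 1, so λ ≡ 24.
  x = λ² - 6 - 58 = 576 - 64 ≡ 40; y = λ·(6 - 40) - 17 ≡ 52. → (40, 52)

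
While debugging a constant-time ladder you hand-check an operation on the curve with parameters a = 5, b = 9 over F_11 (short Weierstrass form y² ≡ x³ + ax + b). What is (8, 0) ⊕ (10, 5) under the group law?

(2, 4)

(8, 0) + (10, 5). λ = (5 - 0)/(10 - 8) ≡ 5/2 mod 11. 2⁻¹ ≡ 6 (mod 11), so λ ≡ 8.
  x = λ² - 8 - 10 = 64 - 18 ≡ 2; y = λ·(8 - 2) - 0 ≡ 4. → (2, 4)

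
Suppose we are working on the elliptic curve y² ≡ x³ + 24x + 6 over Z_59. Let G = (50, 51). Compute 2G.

tangent at (50, 51): λ = (3·50² + 24)/(2·51) ≡ 31/43. 43⁻¹ ≡ 11 (mod 59), so λ ≡ 31·11 ≡ 46.
  x = λ² - 50 - 50 = 2116 - 100 ≡ 10; y = λ·(50 - 10) - 51 ≡ 19. → (10, 19)

(10, 19)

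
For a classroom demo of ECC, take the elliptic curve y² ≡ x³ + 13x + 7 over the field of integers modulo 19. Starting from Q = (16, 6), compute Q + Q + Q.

(4, 3)

Repeated addition: build up to 3Q.
2Q: tangent at (16, 6): λ = (3·16² + 13)/(2·6) ≡ 2/12. 12⁻¹ ≡ 8 (mod 19), so λ ≡ 2·8 ≡ 16.
  x = λ² - 16 - 16 = 256 - 32 ≡ 15; y = λ·(16 - 15) - 6 ≡ 10. → (15, 10)
3Q: (15, 10) + (16, 6). λ = (6 - 10)/(16 - 15) ≡ 15/1 mod 19. 1⁻¹ ≡ 1 (mod 19) since 1·1 = 1 ≡ 1, so λ ≡ 15.
  x = λ² - 15 - 16 = 225 - 31 ≡ 4; y = λ·(15 - 4) - 10 ≡ 3. → (4, 3)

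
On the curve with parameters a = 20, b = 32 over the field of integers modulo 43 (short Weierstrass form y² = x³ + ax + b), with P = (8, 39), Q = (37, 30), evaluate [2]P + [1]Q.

First 2P:
Repeated addition: build up to 2P.
2P: tangent at (8, 39): λ = (3·8² + 20)/(2·39) ≡ 40/35. 35⁻¹ ≡ 16 (mod 43), so λ ≡ 40·16 ≡ 38.
  x = λ² - 8 - 8 = 1444 - 16 ≡ 9; y = λ·(8 - 9) - 39 ≡ 9. → (9, 9)
2P = (9, 9).
Finally 2P + Q:
(9, 9) + (37, 30). λ = (30 - 9)/(37 - 9) ≡ 21/28 mod 43. 28⁻¹ ≡ 20 (mod 43), so λ ≡ 33.
  x = λ² - 9 - 37 = 1089 - 46 ≡ 11; y = λ·(9 - 11) - 9 ≡ 11. → (11, 11)

(11, 11)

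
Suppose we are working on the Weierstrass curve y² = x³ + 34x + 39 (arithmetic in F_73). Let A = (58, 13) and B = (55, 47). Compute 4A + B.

(72, 2)

First 4A:
Repeated addition: build up to 4A.
2A: tangent at (58, 13): λ = (3·58² + 34)/(2·13) ≡ 52/26. 26⁻¹ ≡ 59 (mod 73), so λ ≡ 52·59 ≡ 2.
  x = λ² - 58 - 58 = 4 - 116 ≡ 34; y = λ·(58 - 34) - 13 ≡ 35. → (34, 35)
3A: (34, 35) + (58, 13). λ = (13 - 35)/(58 - 34) ≡ 51/24 mod 73. 24⁻¹ ≡ 70 (mod 73), so λ ≡ 66.
  x = λ² - 34 - 58 = 4356 - 92 ≡ 30; y = λ·(34 - 30) - 35 ≡ 10. → (30, 10)
4A: (30, 10) + (58, 13). λ = (13 - 10)/(58 - 30) ≡ 3/28 mod 73. 28⁻¹ ≡ 60 (mod 73), so λ ≡ 34.
  x = λ² - 30 - 58 = 1156 - 88 ≡ 46; y = λ·(30 - 46) - 10 ≡ 30. → (46, 30)
4A = (46, 30).
Finally 4A + B:
(46, 30) + (55, 47). λ = (47 - 30)/(55 - 46) ≡ 17/9 mod 73. 9⁻¹ ≡ 65 (mod 73) since 9·65 = 585 ≡ 1, so λ ≡ 10.
  x = λ² - 46 - 55 = 100 - 101 ≡ 72; y = λ·(46 - 72) - 30 ≡ 2. → (72, 2)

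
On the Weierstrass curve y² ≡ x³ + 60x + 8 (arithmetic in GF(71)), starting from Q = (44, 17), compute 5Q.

Repeated addition: build up to 5Q.
2Q: tangent at (44, 17): λ = (3·44² + 60)/(2·17) ≡ 46/34. 34⁻¹ ≡ 23 (mod 71), so λ ≡ 46·23 ≡ 64.
  x = λ² - 44 - 44 = 4096 - 88 ≡ 32; y = λ·(44 - 32) - 17 ≡ 41. → (32, 41)
3Q: (32, 41) + (44, 17). λ = (17 - 41)/(44 - 32) ≡ 47/12 mod 71. 12⁻¹ ≡ 6 (mod 71), so λ ≡ 69.
  x = λ² - 32 - 44 = 4761 - 76 ≡ 70; y = λ·(32 - 70) - 41 ≡ 35. → (70, 35)
4Q: (70, 35) + (44, 17). λ = (17 - 35)/(44 - 70) ≡ 53/45 mod 71. 45⁻¹ ≡ 30 (mod 71) since 45·30 = 1350 ≡ 1, so λ ≡ 28.
  x = λ² - 70 - 44 = 784 - 114 ≡ 31; y = λ·(70 - 31) - 35 ≡ 63. → (31, 63)
5Q: (31, 63) + (44, 17). λ = (17 - 63)/(44 - 31) ≡ 25/13 mod 71. 13⁻¹ ≡ 11 (mod 71), so λ ≡ 62.
  x = λ² - 31 - 44 = 3844 - 75 ≡ 6; y = λ·(31 - 6) - 63 ≡ 67. → (6, 67)

(6, 67)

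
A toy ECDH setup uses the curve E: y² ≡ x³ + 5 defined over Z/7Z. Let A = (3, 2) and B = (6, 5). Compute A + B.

(3, 2) + (6, 5). λ = (5 - 2)/(6 - 3) ≡ 3/3 mod 7. 3⁻¹ ≡ 5 (mod 7), so λ ≡ 1.
  x = λ² - 3 - 6 = 1 - 9 ≡ 6; y = λ·(3 - 6) - 2 ≡ 2. → (6, 2)

(6, 2)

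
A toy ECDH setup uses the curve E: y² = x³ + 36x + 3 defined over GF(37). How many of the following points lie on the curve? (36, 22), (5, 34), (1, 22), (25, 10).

3

(36, 22): 22² ≡ 3, rhs ≡ 3 → on.
(5, 34): 34² ≡ 9, rhs ≡ 12 → off.
(1, 22): 22² ≡ 3, rhs ≡ 3 → on.
(25, 10): 10² ≡ 26, rhs ≡ 26 → on.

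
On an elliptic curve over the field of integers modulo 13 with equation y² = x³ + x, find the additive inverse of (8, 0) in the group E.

-(8, 0) = (8, -0 mod 13) = (8, 0).

(8, 0)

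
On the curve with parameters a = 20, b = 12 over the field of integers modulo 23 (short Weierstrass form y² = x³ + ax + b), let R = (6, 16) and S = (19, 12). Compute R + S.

(0, 14)

(6, 16) + (19, 12). λ = (12 - 16)/(19 - 6) ≡ 19/13 mod 23. 13⁻¹ ≡ 16 (mod 23), so λ ≡ 5.
  x = λ² - 6 - 19 = 25 - 25 ≡ 0; y = λ·(6 - 0) - 16 ≡ 14. → (0, 14)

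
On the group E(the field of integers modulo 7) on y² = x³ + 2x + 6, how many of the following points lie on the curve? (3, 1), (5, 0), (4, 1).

(3, 1): 1² ≡ 1, rhs ≡ 4 → off.
(5, 0): 0² ≡ 0, rhs ≡ 1 → off.
(4, 1): 1² ≡ 1, rhs ≡ 1 → on.

1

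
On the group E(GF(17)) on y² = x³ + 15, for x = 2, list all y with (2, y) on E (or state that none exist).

none

x³ + 0x + 15 = 23 ≡ 6 (mod 17).
6 is a non-residue mod 17; no y exists.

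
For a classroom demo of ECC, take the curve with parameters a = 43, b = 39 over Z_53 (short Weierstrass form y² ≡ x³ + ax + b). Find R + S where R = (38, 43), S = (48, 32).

(44, 6)

(38, 43) + (48, 32). λ = (32 - 43)/(48 - 38) ≡ 42/10 mod 53. 10⁻¹ ≡ 16 (mod 53), so λ ≡ 36.
  x = λ² - 38 - 48 = 1296 - 86 ≡ 44; y = λ·(38 - 44) - 43 ≡ 6. → (44, 6)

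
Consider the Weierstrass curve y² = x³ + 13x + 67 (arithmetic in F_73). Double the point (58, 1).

(33, 58)

tangent at (58, 1): λ = (3·58² + 13)/(2·1) ≡ 31/2. 2⁻¹ ≡ 37 (mod 73), so λ ≡ 31·37 ≡ 52.
  x = λ² - 58 - 58 = 2704 - 116 ≡ 33; y = λ·(58 - 33) - 1 ≡ 58. → (33, 58)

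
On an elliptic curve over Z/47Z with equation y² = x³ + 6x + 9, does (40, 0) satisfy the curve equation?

yes

y² = 0² ≡ 0; x³ + 6x + 9 = 64249 ≡ 0 (mod 47). 0 = 0.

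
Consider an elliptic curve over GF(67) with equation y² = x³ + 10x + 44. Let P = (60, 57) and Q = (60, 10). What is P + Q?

O

The two points share x = 60 and their y-coordinates satisfy 57 + 10 ≡ 0 (mod 67), so they are inverses. Their sum is O.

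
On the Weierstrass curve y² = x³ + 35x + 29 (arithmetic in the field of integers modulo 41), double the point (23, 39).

tangent at (23, 39): λ = (3·23² + 35)/(2·39) ≡ 23/37. 37⁻¹ ≡ 10 (mod 41) since 37·10 = 370 ≡ 1, so λ ≡ 23·10 ≡ 25.
  x = λ² - 23 - 23 = 625 - 46 ≡ 5; y = λ·(23 - 5) - 39 ≡ 1. → (5, 1)

(5, 1)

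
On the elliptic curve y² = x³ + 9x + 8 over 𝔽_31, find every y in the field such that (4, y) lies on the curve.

x³ + 9x + 8 = 108 ≡ 15 (mod 31).
15 is a non-residue mod 31; no y exists.

none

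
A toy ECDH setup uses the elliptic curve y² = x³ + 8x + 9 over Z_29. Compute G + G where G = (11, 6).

tangent at (11, 6): λ = (3·11² + 8)/(2·6) ≡ 23/12. 12⁻¹ ≡ 17 (mod 29), so λ ≡ 23·17 ≡ 14.
  x = λ² - 11 - 11 = 196 - 22 ≡ 0; y = λ·(11 - 0) - 6 ≡ 3. → (0, 3)

(0, 3)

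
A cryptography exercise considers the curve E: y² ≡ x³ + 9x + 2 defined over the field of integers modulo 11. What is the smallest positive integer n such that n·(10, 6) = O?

2P: tangent at (10, 6): λ = (3·10² + 9)/(2·6) ≡ 1/1. 1⁻¹ ≡ 1 (mod 11) since 1·1 = 1 ≡ 1, so λ ≡ 1·1 ≡ 1.
  x = λ² - 10 - 10 = 1 - 20 ≡ 3; y = λ·(10 - 3) - 6 ≡ 1. → (3, 1)
3P: (3, 1) + (10, 6). λ = (6 - 1)/(10 - 3) ≡ 5/7 mod 11. 7⁻¹ ≡ 8 (mod 11), so λ ≡ 7.
  x = λ² - 3 - 10 = 49 - 13 ≡ 3; y = λ·(3 - 3) - 1 ≡ 10. → (3, 10)
4P: (3, 10) + (10, 6). λ = (6 - 10)/(10 - 3) ≡ 7/7 mod 11. 7⁻¹ ≡ 8 (mod 11), so λ ≡ 1.
  x = λ² - 3 - 10 = 1 - 13 ≡ 10; y = λ·(3 - 10) - 10 ≡ 5. → (10, 5)
5P: (10, 5) + (10, 6): same x and y₁ ≡ -y₂, so the sum is O.
5P = O, so the order is 5.

5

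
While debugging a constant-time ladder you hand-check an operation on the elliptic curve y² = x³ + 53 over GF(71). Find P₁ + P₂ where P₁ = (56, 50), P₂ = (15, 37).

(5, 6)

(56, 50) + (15, 37). λ = (37 - 50)/(15 - 56) ≡ 58/30 mod 71. 30⁻¹ ≡ 45 (mod 71), so λ ≡ 54.
  x = λ² - 56 - 15 = 2916 - 71 ≡ 5; y = λ·(56 - 5) - 50 ≡ 6. → (5, 6)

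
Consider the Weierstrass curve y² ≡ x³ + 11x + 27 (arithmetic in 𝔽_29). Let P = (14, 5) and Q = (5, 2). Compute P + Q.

(14, 5) + (5, 2). λ = (2 - 5)/(5 - 14) ≡ 26/20 mod 29. 20⁻¹ ≡ 16 (mod 29), so λ ≡ 10.
  x = λ² - 14 - 5 = 100 - 19 ≡ 23; y = λ·(14 - 23) - 5 ≡ 21. → (23, 21)

(23, 21)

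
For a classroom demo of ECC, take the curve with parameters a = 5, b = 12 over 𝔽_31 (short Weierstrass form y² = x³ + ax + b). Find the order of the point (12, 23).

3

2P: tangent at (12, 23): λ = (3·12² + 5)/(2·23) ≡ 3/15. 15⁻¹ ≡ 29 (mod 31) since 15·29 = 435 ≡ 1, so λ ≡ 3·29 ≡ 25.
  x = λ² - 12 - 12 = 625 - 24 ≡ 12; y = λ·(12 - 12) - 23 ≡ 8. → (12, 8)
3P: (12, 8) + (12, 23): same x and y₁ ≡ -y₂, so the sum is ∞.
3P = ∞, so the order is 3.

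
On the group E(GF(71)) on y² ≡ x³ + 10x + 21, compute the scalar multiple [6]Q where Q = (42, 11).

Double-and-add on 6 = (110)₂. Start with Q = (42, 11) for the leading 1-bit.
double: tangent at (42, 11): λ = (3·42² + 10)/(2·11) ≡ 48/22. 22⁻¹ ≡ 42 (mod 71), so λ ≡ 48·42 ≡ 28.
  x = λ² - 42 - 42 = 784 - 84 ≡ 61; y = λ·(42 - 61) - 11 ≡ 25. → (61, 25)
add Q: (61, 25) + (42, 11). λ = (11 - 25)/(42 - 61) ≡ 57/52 mod 71. 52⁻¹ ≡ 56 (mod 71), so λ ≡ 68.
  x = λ² - 61 - 42 = 4624 - 103 ≡ 48; y = λ·(61 - 48) - 25 ≡ 7. → (48, 7)
double: tangent at (48, 7): λ = (3·48² + 10)/(2·7) ≡ 35/14. 14⁻¹ ≡ 66 (mod 71), so λ ≡ 35·66 ≡ 38.
  x = λ² - 48 - 48 = 1444 - 96 ≡ 70; y = λ·(48 - 70) - 7 ≡ 9. → (70, 9)

(70, 9)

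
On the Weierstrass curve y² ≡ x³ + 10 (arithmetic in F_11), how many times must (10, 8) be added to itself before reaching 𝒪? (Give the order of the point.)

6

2P: tangent at (10, 8): λ = (3·10² + 0)/(2·8) ≡ 3/5. 5⁻¹ ≡ 9 (mod 11), so λ ≡ 3·9 ≡ 5.
  x = λ² - 10 - 10 = 25 - 20 ≡ 5; y = λ·(10 - 5) - 8 ≡ 6. → (5, 6)
3P: (5, 6) + (10, 8). λ = (8 - 6)/(10 - 5) ≡ 2/5 mod 11. 5⁻¹ ≡ 9 (mod 11), so λ ≡ 7.
  x = λ² - 5 - 10 = 49 - 15 ≡ 1; y = λ·(5 - 1) - 6 ≡ 0. → (1, 0)
4P: (1, 0) + (10, 8). λ = (8 - 0)/(10 - 1) ≡ 8/9 mod 11. 9⁻¹ ≡ 5 (mod 11), so λ ≡ 7.
  x = λ² - 1 - 10 = 49 - 11 ≡ 5; y = λ·(1 - 5) - 0 ≡ 5. → (5, 5)
5P: (5, 5) + (10, 8). λ = (8 - 5)/(10 - 5) ≡ 3/5 mod 11. 5⁻¹ ≡ 9 (mod 11), so λ ≡ 5.
  x = λ² - 5 - 10 = 25 - 15 ≡ 10; y = λ·(5 - 10) - 5 ≡ 3. → (10, 3)
6P: (10, 3) + (10, 8): same x and y₁ ≡ -y₂, so the sum is 𝒪.
6P = 𝒪, so the order is 6.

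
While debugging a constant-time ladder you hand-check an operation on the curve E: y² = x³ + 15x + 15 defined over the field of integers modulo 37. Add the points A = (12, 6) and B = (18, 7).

(12, 6) + (18, 7). λ = (7 - 6)/(18 - 12) ≡ 1/6 mod 37. 6⁻¹ ≡ 31 (mod 37) since 6·31 = 186 ≡ 1, so λ ≡ 31.
  x = λ² - 12 - 18 = 961 - 30 ≡ 6; y = λ·(12 - 6) - 6 ≡ 32. → (6, 32)

(6, 32)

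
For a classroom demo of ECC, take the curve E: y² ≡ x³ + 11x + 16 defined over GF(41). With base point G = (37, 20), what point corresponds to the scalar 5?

Double-and-add on 5 = (101)₂. Start with G = (37, 20) for the leading 1-bit.
double: tangent at (37, 20): λ = (3·37² + 11)/(2·20) ≡ 18/40. 40⁻¹ ≡ 40 (mod 41), so λ ≡ 18·40 ≡ 23.
  x = λ² - 37 - 37 = 529 - 74 ≡ 4; y = λ·(37 - 4) - 20 ≡ 1. → (4, 1)
double: tangent at (4, 1): λ = (3·4² + 11)/(2·1) ≡ 18/2. 2⁻¹ ≡ 21 (mod 41), so λ ≡ 18·21 ≡ 9.
  x = λ² - 4 - 4 = 81 - 8 ≡ 32; y = λ·(4 - 32) - 1 ≡ 34. → (32, 34)
add G: (32, 34) + (37, 20). λ = (20 - 34)/(37 - 32) ≡ 27/5 mod 41. 5⁻¹ ≡ 33 (mod 41) since 5·33 = 165 ≡ 1, so λ ≡ 30.
  x = λ² - 32 - 37 = 900 - 69 ≡ 11; y = λ·(32 - 11) - 34 ≡ 22. → (11, 22)

(11, 22)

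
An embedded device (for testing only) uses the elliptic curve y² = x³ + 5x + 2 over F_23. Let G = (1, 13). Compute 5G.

(18, 17)

Double-and-add on 5 = (101)₂. Start with G = (1, 13) for the leading 1-bit.
double: tangent at (1, 13): λ = (3·1² + 5)/(2·13) ≡ 8/3. 3⁻¹ ≡ 8 (mod 23), so λ ≡ 8·8 ≡ 18.
  x = λ² - 1 - 1 = 324 - 2 ≡ 0; y = λ·(1 - 0) - 13 ≡ 5. → (0, 5)
double: tangent at (0, 5): λ = (3·0² + 5)/(2·5) ≡ 5/10. 10⁻¹ ≡ 7 (mod 23), so λ ≡ 5·7 ≡ 12.
  x = λ² - 0 - 0 = 144 - 0 ≡ 6; y = λ·(0 - 6) - 5 ≡ 15. → (6, 15)
add G: (6, 15) + (1, 13). λ = (13 - 15)/(1 - 6) ≡ 21/18 mod 23. 18⁻¹ ≡ 9 (mod 23), so λ ≡ 5.
  x = λ² - 6 - 1 = 25 - 7 ≡ 18; y = λ·(6 - 18) - 15 ≡ 17. → (18, 17)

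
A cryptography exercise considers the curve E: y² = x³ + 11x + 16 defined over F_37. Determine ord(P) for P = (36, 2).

7

2P: tangent at (36, 2): λ = (3·36² + 11)/(2·2) ≡ 14/4. 4⁻¹ ≡ 28 (mod 37) since 4·28 = 112 ≡ 1, so λ ≡ 14·28 ≡ 22.
  x = λ² - 36 - 36 = 484 - 72 ≡ 5; y = λ·(36 - 5) - 2 ≡ 14. → (5, 14)
3P: (5, 14) + (36, 2). λ = (2 - 14)/(36 - 5) ≡ 25/31 mod 37. 31⁻¹ ≡ 6 (mod 37), so λ ≡ 2.
  x = λ² - 5 - 36 = 4 - 41 ≡ 0; y = λ·(5 - 0) - 14 ≡ 33. → (0, 33)
4P: (0, 33) + (36, 2). λ = (2 - 33)/(36 - 0) ≡ 6/36 mod 37. 36⁻¹ ≡ 36 (mod 37), so λ ≡ 31.
  x = λ² - 0 - 36 = 961 - 36 ≡ 0; y = λ·(0 - 0) - 33 ≡ 4. → (0, 4)
5P: (0, 4) + (36, 2). λ = (2 - 4)/(36 - 0) ≡ 35/36 mod 37. 36⁻¹ ≡ 36 (mod 37), so λ ≡ 2.
  x = λ² - 0 - 36 = 4 - 36 ≡ 5; y = λ·(0 - 5) - 4 ≡ 23. → (5, 23)
6P: (5, 23) + (36, 2). λ = (2 - 23)/(36 - 5) ≡ 16/31 mod 37. 31⁻¹ ≡ 6 (mod 37), so λ ≡ 22.
  x = λ² - 5 - 36 = 484 - 41 ≡ 36; y = λ·(5 - 36) - 23 ≡ 35. → (36, 35)
7P: (36, 35) + (36, 2): same x and y₁ ≡ -y₂, so the sum is ∞.
7P = ∞, so the order is 7.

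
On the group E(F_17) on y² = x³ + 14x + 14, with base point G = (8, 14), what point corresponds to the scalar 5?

(4, 10)

Double-and-add on 5 = (101)₂. Start with G = (8, 14) for the leading 1-bit.
double: tangent at (8, 14): λ = (3·8² + 14)/(2·14) ≡ 2/11. 11⁻¹ ≡ 14 (mod 17), so λ ≡ 2·14 ≡ 11.
  x = λ² - 8 - 8 = 121 - 16 ≡ 3; y = λ·(8 - 3) - 14 ≡ 7. → (3, 7)
double: tangent at (3, 7): λ = (3·3² + 14)/(2·7) ≡ 7/14. 14⁻¹ ≡ 11 (mod 17), so λ ≡ 7·11 ≡ 9.
  x = λ² - 3 - 3 = 81 - 6 ≡ 7; y = λ·(3 - 7) - 7 ≡ 8. → (7, 8)
add G: (7, 8) + (8, 14). λ = (14 - 8)/(8 - 7) ≡ 6/1 mod 17. 1⁻¹ ≡ 1 (mod 17) since 1·1 = 1 ≡ 1, so λ ≡ 6.
  x = λ² - 7 - 8 = 36 - 15 ≡ 4; y = λ·(7 - 4) - 8 ≡ 10. → (4, 10)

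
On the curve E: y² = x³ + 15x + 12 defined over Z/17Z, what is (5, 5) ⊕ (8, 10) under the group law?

(3, 4)

(5, 5) + (8, 10). λ = (10 - 5)/(8 - 5) ≡ 5/3 mod 17. 3⁻¹ ≡ 6 (mod 17), so λ ≡ 13.
  x = λ² - 5 - 8 = 169 - 13 ≡ 3; y = λ·(5 - 3) - 5 ≡ 4. → (3, 4)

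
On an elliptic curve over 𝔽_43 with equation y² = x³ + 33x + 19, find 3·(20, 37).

Write P = (20, 37).
Repeated addition: build up to 3P.
2P: tangent at (20, 37): λ = (3·20² + 33)/(2·37) ≡ 29/31. 31⁻¹ ≡ 25 (mod 43), so λ ≡ 29·25 ≡ 37.
  x = λ² - 20 - 20 = 1369 - 40 ≡ 39; y = λ·(20 - 39) - 37 ≡ 34. → (39, 34)
3P: (39, 34) + (20, 37). λ = (37 - 34)/(20 - 39) ≡ 3/24 mod 43. 24⁻¹ ≡ 9 (mod 43) since 24·9 = 216 ≡ 1, so λ ≡ 27.
  x = λ² - 39 - 20 = 729 - 59 ≡ 25; y = λ·(39 - 25) - 34 ≡ 0. → (25, 0)

(25, 0)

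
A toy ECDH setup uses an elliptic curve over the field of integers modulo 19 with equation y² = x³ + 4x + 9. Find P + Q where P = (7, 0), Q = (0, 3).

(18, 2)

(7, 0) + (0, 3). λ = (3 - 0)/(0 - 7) ≡ 3/12 mod 19. 12⁻¹ ≡ 8 (mod 19), so λ ≡ 5.
  x = λ² - 7 - 0 = 25 - 7 ≡ 18; y = λ·(7 - 18) - 0 ≡ 2. → (18, 2)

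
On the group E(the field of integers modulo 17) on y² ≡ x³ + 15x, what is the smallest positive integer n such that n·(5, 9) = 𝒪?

10

2P: tangent at (5, 9): λ = (3·5² + 15)/(2·9) ≡ 5/1. 1⁻¹ ≡ 1 (mod 17) since 1·1 = 1 ≡ 1, so λ ≡ 5·1 ≡ 5.
  x = λ² - 5 - 5 = 25 - 10 ≡ 15; y = λ·(5 - 15) - 9 ≡ 9. → (15, 9)
3P: (15, 9) + (5, 9). λ = (9 - 9)/(5 - 15) ≡ 0/7 mod 17. 7⁻¹ ≡ 5 (mod 17), so λ ≡ 0.
  x = λ² - 15 - 5 = 0 - 20 ≡ 14; y = λ·(15 - 14) - 9 ≡ 8. → (14, 8)
4P: (14, 8) + (5, 9). λ = (9 - 8)/(5 - 14) ≡ 1/8 mod 17. 8⁻¹ ≡ 15 (mod 17) since 8·15 = 120 ≡ 1, so λ ≡ 15.
  x = λ² - 14 - 5 = 225 - 19 ≡ 2; y = λ·(14 - 2) - 8 ≡ 2. → (2, 2)
5P: (2, 2) + (5, 9). λ = (9 - 2)/(5 - 2) ≡ 7/3 mod 17. 3⁻¹ ≡ 6 (mod 17) since 3·6 = 18 ≡ 1, so λ ≡ 8.
  x = λ² - 2 - 5 = 64 - 7 ≡ 6; y = λ·(2 - 6) - 2 ≡ 0. → (6, 0)
6P: (6, 0) + (5, 9). λ = (9 - 0)/(5 - 6) ≡ 9/16 mod 17. 16⁻¹ ≡ 16 (mod 17) since 16·16 = 256 ≡ 1, so λ ≡ 8.
  x = λ² - 6 - 5 = 64 - 11 ≡ 2; y = λ·(6 - 2) - 0 ≡ 15. → (2, 15)
7P: (2, 15) + (5, 9). λ = (9 - 15)/(5 - 2) ≡ 11/3 mod 17. 3⁻¹ ≡ 6 (mod 17), so λ ≡ 15.
  x = λ² - 2 - 5 = 225 - 7 ≡ 14; y = λ·(2 - 14) - 15 ≡ 9. → (14, 9)
8P: (14, 9) + (5, 9). λ = (9 - 9)/(5 - 14) ≡ 0/8 mod 17. 8⁻¹ ≡ 15 (mod 17), so λ ≡ 0.
  x = λ² - 14 - 5 = 0 - 19 ≡ 15; y = λ·(14 - 15) - 9 ≡ 8. → (15, 8)
9P: (15, 8) + (5, 9). λ = (9 - 8)/(5 - 15) ≡ 1/7 mod 17. 7⁻¹ ≡ 5 (mod 17), so λ ≡ 5.
  x = λ² - 15 - 5 = 25 - 20 ≡ 5; y = λ·(15 - 5) - 8 ≡ 8. → (5, 8)
10P: (5, 8) + (5, 9): same x and y₁ ≡ -y₂, so the sum is 𝒪.
10P = 𝒪, so the order is 10.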